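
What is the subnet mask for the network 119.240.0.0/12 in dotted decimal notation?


/12 means 12 network bits, 20 host bits
Binary: 11111111111100000000000000000000
Mask: 255.240.0.0


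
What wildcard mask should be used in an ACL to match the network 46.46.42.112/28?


Subnet mask: 255.255.255.240
Wildcard = 255.255.255.255 - subnet mask
255 - 255 = 0
255 - 255 = 0
255 - 255 = 0
255 - 240 = 15
Wildcard: 0.0.0.15


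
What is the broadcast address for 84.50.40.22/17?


Network: 84.50.0.0/17
Host bits = 15
Set all host bits to 1:
Broadcast: 84.50.127.255


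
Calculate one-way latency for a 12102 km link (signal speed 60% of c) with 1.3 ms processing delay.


Speed = 0.6 * 3e5 km/s = 180000 km/s
Propagation delay = 12102 / 180000 = 0.0672 s = 67.2333 ms
Processing delay = 1.3 ms
Total one-way latency = 68.5333 ms


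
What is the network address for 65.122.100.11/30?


IP:   01000001.01111010.01100100.00001011
Mask: 11111111.11111111.11111111.11111100
AND operation:
Net:  01000001.01111010.01100100.00001000
Network: 65.122.100.8/30


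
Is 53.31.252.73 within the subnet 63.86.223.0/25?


Subnet network: 63.86.223.0
Test IP AND mask: 53.31.252.0
No, 53.31.252.73 is not in 63.86.223.0/25


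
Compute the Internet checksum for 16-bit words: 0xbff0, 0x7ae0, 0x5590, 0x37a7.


Sum all words (with carry folding):
+ 0xbff0 = 0xbff0
+ 0x7ae0 = 0x3ad1
+ 0x5590 = 0x9061
+ 0x37a7 = 0xc808
One's complement: ~0xc808
Checksum = 0x37f7


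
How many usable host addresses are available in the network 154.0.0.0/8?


Host bits = 32 - 8 = 24
Total addresses = 2^24 = 16777216
Usable = total - 2 (network and broadcast)
Usable hosts: 16777214


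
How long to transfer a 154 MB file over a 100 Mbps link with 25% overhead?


Effective throughput = 100 * (1 - 25/100) = 75 Mbps
File size in Mb = 154 * 8 = 1232 Mb
Time = 1232 / 75
Time = 16.4267 seconds


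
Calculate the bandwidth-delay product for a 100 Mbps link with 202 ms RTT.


BDP = bandwidth * RTT
= 100 Mbps * 202 ms
= 100 * 1e6 * 202 / 1000 bits
= 20200000 bits
= 2525000 bytes
= 2465.8203 KB
BDP = 20200000 bits (2525000 bytes)


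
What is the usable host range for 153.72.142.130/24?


Network: 153.72.142.0
Broadcast: 153.72.142.255
First usable = network + 1
Last usable = broadcast - 1
Range: 153.72.142.1 to 153.72.142.254


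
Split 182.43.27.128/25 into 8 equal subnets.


New prefix = 25 + 3 = 28
Each subnet has 16 addresses
  182.43.27.128/28
  182.43.27.144/28
  182.43.27.160/28
  182.43.27.176/28
  182.43.27.192/28
  182.43.27.208/28
  182.43.27.224/28
  182.43.27.240/28
Subnets: 182.43.27.128/28, 182.43.27.144/28, 182.43.27.160/28, 182.43.27.176/28, 182.43.27.192/28, 182.43.27.208/28, 182.43.27.224/28, 182.43.27.240/28


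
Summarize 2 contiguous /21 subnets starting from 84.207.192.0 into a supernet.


Original prefix: /21
Number of subnets: 2 = 2^1
New prefix = 21 - 1 = 20
Supernet: 84.207.192.0/20


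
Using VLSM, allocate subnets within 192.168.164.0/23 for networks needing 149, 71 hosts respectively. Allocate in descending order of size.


149 hosts -> /24 (254 usable): 192.168.164.0/24
71 hosts -> /25 (126 usable): 192.168.165.0/25
Allocation: 192.168.164.0/24 (149 hosts, 254 usable); 192.168.165.0/25 (71 hosts, 126 usable)


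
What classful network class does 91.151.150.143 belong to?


First octet: 91
Binary: 01011011
0xxxxxxx -> Class A (1-126)
Class A, default mask 255.0.0.0 (/8)


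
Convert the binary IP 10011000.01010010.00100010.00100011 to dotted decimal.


10011000 = 152
01010010 = 82
00100010 = 34
00100011 = 35
IP: 152.82.34.35


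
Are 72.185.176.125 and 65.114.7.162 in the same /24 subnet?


Mask: 255.255.255.0
72.185.176.125 AND mask = 72.185.176.0
65.114.7.162 AND mask = 65.114.7.0
No, different subnets (72.185.176.0 vs 65.114.7.0)


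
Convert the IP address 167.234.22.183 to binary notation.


167 = 10100111
234 = 11101010
22 = 00010110
183 = 10110111
Binary: 10100111.11101010.00010110.10110111


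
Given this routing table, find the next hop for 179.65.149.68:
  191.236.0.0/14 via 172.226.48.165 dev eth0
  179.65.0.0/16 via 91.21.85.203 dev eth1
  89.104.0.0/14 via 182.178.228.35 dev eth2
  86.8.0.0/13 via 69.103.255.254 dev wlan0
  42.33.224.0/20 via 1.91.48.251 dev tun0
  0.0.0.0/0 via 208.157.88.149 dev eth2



Longest prefix match for 179.65.149.68:
  /14 191.236.0.0: no
  /16 179.65.0.0: MATCH
  /14 89.104.0.0: no
  /13 86.8.0.0: no
  /20 42.33.224.0: no
  /0 0.0.0.0: MATCH
Selected: next-hop 91.21.85.203 via eth1 (matched /16)


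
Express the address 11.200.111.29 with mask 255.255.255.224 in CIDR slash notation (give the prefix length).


Binary: 11111111.11111111.11111111.11100000
Count leading 1s
Prefix: /27


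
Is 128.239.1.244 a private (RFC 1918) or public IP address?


RFC 1918 private ranges:
  10.0.0.0/8 (10.0.0.0 - 10.255.255.255)
  172.16.0.0/12 (172.16.0.0 - 172.31.255.255)
  192.168.0.0/16 (192.168.0.0 - 192.168.255.255)
Public (not in any RFC 1918 range)


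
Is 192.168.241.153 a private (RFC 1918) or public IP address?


RFC 1918 private ranges:
  10.0.0.0/8 (10.0.0.0 - 10.255.255.255)
  172.16.0.0/12 (172.16.0.0 - 172.31.255.255)
  192.168.0.0/16 (192.168.0.0 - 192.168.255.255)
Private (in 192.168.0.0/16)


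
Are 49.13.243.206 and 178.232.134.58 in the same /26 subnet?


Mask: 255.255.255.192
49.13.243.206 AND mask = 49.13.243.192
178.232.134.58 AND mask = 178.232.134.0
No, different subnets (49.13.243.192 vs 178.232.134.0)


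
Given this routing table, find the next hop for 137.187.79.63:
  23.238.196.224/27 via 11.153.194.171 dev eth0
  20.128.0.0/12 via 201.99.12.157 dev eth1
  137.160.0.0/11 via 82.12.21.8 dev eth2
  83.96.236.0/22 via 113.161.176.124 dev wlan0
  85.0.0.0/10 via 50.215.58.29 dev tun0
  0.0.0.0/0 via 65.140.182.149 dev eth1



Longest prefix match for 137.187.79.63:
  /27 23.238.196.224: no
  /12 20.128.0.0: no
  /11 137.160.0.0: MATCH
  /22 83.96.236.0: no
  /10 85.0.0.0: no
  /0 0.0.0.0: MATCH
Selected: next-hop 82.12.21.8 via eth2 (matched /11)


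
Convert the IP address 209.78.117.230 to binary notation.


209 = 11010001
78 = 01001110
117 = 01110101
230 = 11100110
Binary: 11010001.01001110.01110101.11100110


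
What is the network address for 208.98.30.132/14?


IP:   11010000.01100010.00011110.10000100
Mask: 11111111.11111100.00000000.00000000
AND operation:
Net:  11010000.01100000.00000000.00000000
Network: 208.96.0.0/14


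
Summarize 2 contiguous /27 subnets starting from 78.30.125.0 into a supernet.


Original prefix: /27
Number of subnets: 2 = 2^1
New prefix = 27 - 1 = 26
Supernet: 78.30.125.0/26


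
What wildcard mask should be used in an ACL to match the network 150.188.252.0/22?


Subnet mask: 255.255.252.0
Wildcard = 255.255.255.255 - subnet mask
255 - 255 = 0
255 - 255 = 0
255 - 252 = 3
255 - 0 = 255
Wildcard: 0.0.3.255


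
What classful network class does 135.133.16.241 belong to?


First octet: 135
Binary: 10000111
10xxxxxx -> Class B (128-191)
Class B, default mask 255.255.0.0 (/16)


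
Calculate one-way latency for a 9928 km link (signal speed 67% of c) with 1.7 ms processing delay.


Speed = 0.67 * 3e5 km/s = 201000 km/s
Propagation delay = 9928 / 201000 = 0.0494 s = 49.393 ms
Processing delay = 1.7 ms
Total one-way latency = 51.093 ms


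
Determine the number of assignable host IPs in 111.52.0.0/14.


Host bits = 32 - 14 = 18
Total addresses = 2^18 = 262144
Usable = total - 2 (network and broadcast)
Usable hosts: 262142


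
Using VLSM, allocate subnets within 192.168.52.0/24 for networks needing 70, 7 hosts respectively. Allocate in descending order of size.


70 hosts -> /25 (126 usable): 192.168.52.0/25
7 hosts -> /28 (14 usable): 192.168.52.128/28
Allocation: 192.168.52.0/25 (70 hosts, 126 usable); 192.168.52.128/28 (7 hosts, 14 usable)


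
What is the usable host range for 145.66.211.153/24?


Network: 145.66.211.0
Broadcast: 145.66.211.255
First usable = network + 1
Last usable = broadcast - 1
Range: 145.66.211.1 to 145.66.211.254


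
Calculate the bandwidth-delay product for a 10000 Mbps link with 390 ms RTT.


BDP = bandwidth * RTT
= 10000 Mbps * 390 ms
= 10000 * 1e6 * 390 / 1000 bits
= 3900000000 bits
= 487500000 bytes
= 476074.2188 KB
BDP = 3900000000 bits (487500000 bytes)


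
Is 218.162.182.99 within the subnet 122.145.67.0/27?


Subnet network: 122.145.67.0
Test IP AND mask: 218.162.182.96
No, 218.162.182.99 is not in 122.145.67.0/27


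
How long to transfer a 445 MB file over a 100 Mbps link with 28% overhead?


Effective throughput = 100 * (1 - 28/100) = 72 Mbps
File size in Mb = 445 * 8 = 3560 Mb
Time = 3560 / 72
Time = 49.4444 seconds


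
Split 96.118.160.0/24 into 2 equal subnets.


New prefix = 24 + 1 = 25
Each subnet has 128 addresses
  96.118.160.0/25
  96.118.160.128/25
Subnets: 96.118.160.0/25, 96.118.160.128/25


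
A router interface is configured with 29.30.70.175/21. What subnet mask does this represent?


/21 means 21 network bits, 11 host bits
Binary: 11111111111111111111100000000000
Mask: 255.255.248.0


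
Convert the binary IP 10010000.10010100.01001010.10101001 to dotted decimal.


10010000 = 144
10010100 = 148
01001010 = 74
10101001 = 169
IP: 144.148.74.169


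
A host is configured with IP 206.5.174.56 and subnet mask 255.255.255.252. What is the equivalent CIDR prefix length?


Binary: 11111111.11111111.11111111.11111100
Count leading 1s
Prefix: /30


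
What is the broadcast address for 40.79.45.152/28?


Network: 40.79.45.144/28
Host bits = 4
Set all host bits to 1:
Broadcast: 40.79.45.159


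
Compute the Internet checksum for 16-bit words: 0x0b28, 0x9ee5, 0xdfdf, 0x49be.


Sum all words (with carry folding):
+ 0x0b28 = 0x0b28
+ 0x9ee5 = 0xaa0d
+ 0xdfdf = 0x89ed
+ 0x49be = 0xd3ab
One's complement: ~0xd3ab
Checksum = 0x2c54


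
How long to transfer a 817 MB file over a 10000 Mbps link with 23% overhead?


Effective throughput = 10000 * (1 - 23/100) = 7700 Mbps
File size in Mb = 817 * 8 = 6536 Mb
Time = 6536 / 7700
Time = 0.8488 seconds


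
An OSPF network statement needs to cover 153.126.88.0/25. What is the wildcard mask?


Subnet mask: 255.255.255.128
Wildcard = 255.255.255.255 - subnet mask
255 - 255 = 0
255 - 255 = 0
255 - 255 = 0
255 - 128 = 127
Wildcard: 0.0.0.127


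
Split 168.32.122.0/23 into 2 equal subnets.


New prefix = 23 + 1 = 24
Each subnet has 256 addresses
  168.32.122.0/24
  168.32.123.0/24
Subnets: 168.32.122.0/24, 168.32.123.0/24


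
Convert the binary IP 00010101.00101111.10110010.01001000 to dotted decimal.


00010101 = 21
00101111 = 47
10110010 = 178
01001000 = 72
IP: 21.47.178.72


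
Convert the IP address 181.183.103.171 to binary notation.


181 = 10110101
183 = 10110111
103 = 01100111
171 = 10101011
Binary: 10110101.10110111.01100111.10101011


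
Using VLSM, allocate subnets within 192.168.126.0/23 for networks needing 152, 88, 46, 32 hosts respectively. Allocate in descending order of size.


152 hosts -> /24 (254 usable): 192.168.126.0/24
88 hosts -> /25 (126 usable): 192.168.127.0/25
46 hosts -> /26 (62 usable): 192.168.127.128/26
32 hosts -> /26 (62 usable): 192.168.127.192/26
Allocation: 192.168.126.0/24 (152 hosts, 254 usable); 192.168.127.0/25 (88 hosts, 126 usable); 192.168.127.128/26 (46 hosts, 62 usable); 192.168.127.192/26 (32 hosts, 62 usable)


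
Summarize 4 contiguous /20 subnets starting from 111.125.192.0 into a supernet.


Original prefix: /20
Number of subnets: 4 = 2^2
New prefix = 20 - 2 = 18
Supernet: 111.125.192.0/18


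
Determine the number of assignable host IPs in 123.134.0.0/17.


Host bits = 32 - 17 = 15
Total addresses = 2^15 = 32768
Usable = total - 2 (network and broadcast)
Usable hosts: 32766


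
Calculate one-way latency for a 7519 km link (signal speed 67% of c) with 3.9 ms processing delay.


Speed = 0.67 * 3e5 km/s = 201000 km/s
Propagation delay = 7519 / 201000 = 0.0374 s = 37.408 ms
Processing delay = 3.9 ms
Total one-way latency = 41.308 ms


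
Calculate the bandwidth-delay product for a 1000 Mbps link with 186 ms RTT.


BDP = bandwidth * RTT
= 1000 Mbps * 186 ms
= 1000 * 1e6 * 186 / 1000 bits
= 186000000 bits
= 23250000 bytes
= 22705.0781 KB
BDP = 186000000 bits (23250000 bytes)


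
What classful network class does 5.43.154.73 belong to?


First octet: 5
Binary: 00000101
0xxxxxxx -> Class A (1-126)
Class A, default mask 255.0.0.0 (/8)


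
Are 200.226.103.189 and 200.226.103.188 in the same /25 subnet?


Mask: 255.255.255.128
200.226.103.189 AND mask = 200.226.103.128
200.226.103.188 AND mask = 200.226.103.128
Yes, same subnet (200.226.103.128)


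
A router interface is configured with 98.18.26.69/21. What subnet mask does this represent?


/21 means 21 network bits, 11 host bits
Binary: 11111111111111111111100000000000
Mask: 255.255.248.0


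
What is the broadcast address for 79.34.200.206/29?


Network: 79.34.200.200/29
Host bits = 3
Set all host bits to 1:
Broadcast: 79.34.200.207


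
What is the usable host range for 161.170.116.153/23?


Network: 161.170.116.0
Broadcast: 161.170.117.255
First usable = network + 1
Last usable = broadcast - 1
Range: 161.170.116.1 to 161.170.117.254


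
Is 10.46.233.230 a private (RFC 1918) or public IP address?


RFC 1918 private ranges:
  10.0.0.0/8 (10.0.0.0 - 10.255.255.255)
  172.16.0.0/12 (172.16.0.0 - 172.31.255.255)
  192.168.0.0/16 (192.168.0.0 - 192.168.255.255)
Private (in 10.0.0.0/8)


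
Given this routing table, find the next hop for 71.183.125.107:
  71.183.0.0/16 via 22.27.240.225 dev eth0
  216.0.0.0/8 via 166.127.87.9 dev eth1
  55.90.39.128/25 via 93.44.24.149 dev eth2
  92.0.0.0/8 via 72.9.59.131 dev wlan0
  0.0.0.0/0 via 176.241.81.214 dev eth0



Longest prefix match for 71.183.125.107:
  /16 71.183.0.0: MATCH
  /8 216.0.0.0: no
  /25 55.90.39.128: no
  /8 92.0.0.0: no
  /0 0.0.0.0: MATCH
Selected: next-hop 22.27.240.225 via eth0 (matched /16)


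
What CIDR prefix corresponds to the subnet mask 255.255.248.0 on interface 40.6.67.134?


Binary: 11111111.11111111.11111000.00000000
Count leading 1s
Prefix: /21


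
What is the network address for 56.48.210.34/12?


IP:   00111000.00110000.11010010.00100010
Mask: 11111111.11110000.00000000.00000000
AND operation:
Net:  00111000.00110000.00000000.00000000
Network: 56.48.0.0/12


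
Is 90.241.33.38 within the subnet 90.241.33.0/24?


Subnet network: 90.241.33.0
Test IP AND mask: 90.241.33.0
Yes, 90.241.33.38 is in 90.241.33.0/24


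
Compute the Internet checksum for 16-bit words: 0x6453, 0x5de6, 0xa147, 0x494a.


Sum all words (with carry folding):
+ 0x6453 = 0x6453
+ 0x5de6 = 0xc239
+ 0xa147 = 0x6381
+ 0x494a = 0xaccb
One's complement: ~0xaccb
Checksum = 0x5334


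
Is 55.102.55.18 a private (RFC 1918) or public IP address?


RFC 1918 private ranges:
  10.0.0.0/8 (10.0.0.0 - 10.255.255.255)
  172.16.0.0/12 (172.16.0.0 - 172.31.255.255)
  192.168.0.0/16 (192.168.0.0 - 192.168.255.255)
Public (not in any RFC 1918 range)


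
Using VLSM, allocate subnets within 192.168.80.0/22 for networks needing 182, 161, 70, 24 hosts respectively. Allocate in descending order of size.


182 hosts -> /24 (254 usable): 192.168.80.0/24
161 hosts -> /24 (254 usable): 192.168.81.0/24
70 hosts -> /25 (126 usable): 192.168.82.0/25
24 hosts -> /27 (30 usable): 192.168.82.128/27
Allocation: 192.168.80.0/24 (182 hosts, 254 usable); 192.168.81.0/24 (161 hosts, 254 usable); 192.168.82.0/25 (70 hosts, 126 usable); 192.168.82.128/27 (24 hosts, 30 usable)


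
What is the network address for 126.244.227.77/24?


IP:   01111110.11110100.11100011.01001101
Mask: 11111111.11111111.11111111.00000000
AND operation:
Net:  01111110.11110100.11100011.00000000
Network: 126.244.227.0/24


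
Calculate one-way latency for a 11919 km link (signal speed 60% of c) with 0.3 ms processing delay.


Speed = 0.6 * 3e5 km/s = 180000 km/s
Propagation delay = 11919 / 180000 = 0.0662 s = 66.2167 ms
Processing delay = 0.3 ms
Total one-way latency = 66.5167 ms


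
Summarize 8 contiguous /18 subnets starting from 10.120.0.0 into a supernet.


Original prefix: /18
Number of subnets: 8 = 2^3
New prefix = 18 - 3 = 15
Supernet: 10.120.0.0/15


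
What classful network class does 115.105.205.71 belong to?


First octet: 115
Binary: 01110011
0xxxxxxx -> Class A (1-126)
Class A, default mask 255.0.0.0 (/8)


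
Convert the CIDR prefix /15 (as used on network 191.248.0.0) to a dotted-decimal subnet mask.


/15 means 15 network bits, 17 host bits
Binary: 11111111111111100000000000000000
Mask: 255.254.0.0


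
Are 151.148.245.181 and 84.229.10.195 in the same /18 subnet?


Mask: 255.255.192.0
151.148.245.181 AND mask = 151.148.192.0
84.229.10.195 AND mask = 84.229.0.0
No, different subnets (151.148.192.0 vs 84.229.0.0)


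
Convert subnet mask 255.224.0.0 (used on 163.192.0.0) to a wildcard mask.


Subnet mask: 255.224.0.0
Wildcard = 255.255.255.255 - subnet mask
255 - 255 = 0
255 - 224 = 31
255 - 0 = 255
255 - 0 = 255
Wildcard: 0.31.255.255


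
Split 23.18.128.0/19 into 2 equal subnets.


New prefix = 19 + 1 = 20
Each subnet has 4096 addresses
  23.18.128.0/20
  23.18.144.0/20
Subnets: 23.18.128.0/20, 23.18.144.0/20


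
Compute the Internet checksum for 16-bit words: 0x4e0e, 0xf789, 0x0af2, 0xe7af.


Sum all words (with carry folding):
+ 0x4e0e = 0x4e0e
+ 0xf789 = 0x4598
+ 0x0af2 = 0x508a
+ 0xe7af = 0x383a
One's complement: ~0x383a
Checksum = 0xc7c5


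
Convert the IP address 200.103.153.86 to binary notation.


200 = 11001000
103 = 01100111
153 = 10011001
86 = 01010110
Binary: 11001000.01100111.10011001.01010110


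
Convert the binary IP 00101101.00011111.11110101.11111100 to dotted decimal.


00101101 = 45
00011111 = 31
11110101 = 245
11111100 = 252
IP: 45.31.245.252


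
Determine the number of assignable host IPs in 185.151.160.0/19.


Host bits = 32 - 19 = 13
Total addresses = 2^13 = 8192
Usable = total - 2 (network and broadcast)
Usable hosts: 8190


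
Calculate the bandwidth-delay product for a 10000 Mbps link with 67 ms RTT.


BDP = bandwidth * RTT
= 10000 Mbps * 67 ms
= 10000 * 1e6 * 67 / 1000 bits
= 670000000 bits
= 83750000 bytes
= 81787.1094 KB
BDP = 670000000 bits (83750000 bytes)


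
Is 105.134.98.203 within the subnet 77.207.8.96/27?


Subnet network: 77.207.8.96
Test IP AND mask: 105.134.98.192
No, 105.134.98.203 is not in 77.207.8.96/27


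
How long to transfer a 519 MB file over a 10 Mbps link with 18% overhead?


Effective throughput = 10 * (1 - 18/100) = 8.2 Mbps
File size in Mb = 519 * 8 = 4152 Mb
Time = 4152 / 8.2
Time = 506.3415 seconds


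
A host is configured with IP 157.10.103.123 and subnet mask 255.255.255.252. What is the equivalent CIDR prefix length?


Binary: 11111111.11111111.11111111.11111100
Count leading 1s
Prefix: /30


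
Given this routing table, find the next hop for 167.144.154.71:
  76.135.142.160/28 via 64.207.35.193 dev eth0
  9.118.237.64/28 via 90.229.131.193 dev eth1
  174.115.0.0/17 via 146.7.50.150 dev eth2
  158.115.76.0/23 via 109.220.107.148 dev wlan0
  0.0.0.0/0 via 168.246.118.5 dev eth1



Longest prefix match for 167.144.154.71:
  /28 76.135.142.160: no
  /28 9.118.237.64: no
  /17 174.115.0.0: no
  /23 158.115.76.0: no
  /0 0.0.0.0: MATCH
Selected: next-hop 168.246.118.5 via eth1 (matched /0)


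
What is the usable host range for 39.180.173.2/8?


Network: 39.0.0.0
Broadcast: 39.255.255.255
First usable = network + 1
Last usable = broadcast - 1
Range: 39.0.0.1 to 39.255.255.254


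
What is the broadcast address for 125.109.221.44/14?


Network: 125.108.0.0/14
Host bits = 18
Set all host bits to 1:
Broadcast: 125.111.255.255


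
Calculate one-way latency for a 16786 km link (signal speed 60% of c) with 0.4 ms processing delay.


Speed = 0.6 * 3e5 km/s = 180000 km/s
Propagation delay = 16786 / 180000 = 0.0933 s = 93.2556 ms
Processing delay = 0.4 ms
Total one-way latency = 93.6556 ms


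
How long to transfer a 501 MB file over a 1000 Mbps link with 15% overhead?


Effective throughput = 1000 * (1 - 15/100) = 850 Mbps
File size in Mb = 501 * 8 = 4008 Mb
Time = 4008 / 850
Time = 4.7153 seconds


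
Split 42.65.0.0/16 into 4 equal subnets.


New prefix = 16 + 2 = 18
Each subnet has 16384 addresses
  42.65.0.0/18
  42.65.64.0/18
  42.65.128.0/18
  42.65.192.0/18
Subnets: 42.65.0.0/18, 42.65.64.0/18, 42.65.128.0/18, 42.65.192.0/18


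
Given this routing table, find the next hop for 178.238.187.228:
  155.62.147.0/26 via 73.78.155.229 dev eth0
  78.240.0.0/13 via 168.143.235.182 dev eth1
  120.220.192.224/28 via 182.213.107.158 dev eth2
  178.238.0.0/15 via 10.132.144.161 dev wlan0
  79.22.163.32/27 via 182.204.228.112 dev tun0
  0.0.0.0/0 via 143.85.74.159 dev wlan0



Longest prefix match for 178.238.187.228:
  /26 155.62.147.0: no
  /13 78.240.0.0: no
  /28 120.220.192.224: no
  /15 178.238.0.0: MATCH
  /27 79.22.163.32: no
  /0 0.0.0.0: MATCH
Selected: next-hop 10.132.144.161 via wlan0 (matched /15)


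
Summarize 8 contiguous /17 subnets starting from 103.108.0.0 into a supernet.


Original prefix: /17
Number of subnets: 8 = 2^3
New prefix = 17 - 3 = 14
Supernet: 103.108.0.0/14


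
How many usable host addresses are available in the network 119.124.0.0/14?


Host bits = 32 - 14 = 18
Total addresses = 2^18 = 262144
Usable = total - 2 (network and broadcast)
Usable hosts: 262142


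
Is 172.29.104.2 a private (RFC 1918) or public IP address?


RFC 1918 private ranges:
  10.0.0.0/8 (10.0.0.0 - 10.255.255.255)
  172.16.0.0/12 (172.16.0.0 - 172.31.255.255)
  192.168.0.0/16 (192.168.0.0 - 192.168.255.255)
Private (in 172.16.0.0/12)


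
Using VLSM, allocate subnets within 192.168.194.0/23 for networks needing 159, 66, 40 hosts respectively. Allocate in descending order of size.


159 hosts -> /24 (254 usable): 192.168.194.0/24
66 hosts -> /25 (126 usable): 192.168.195.0/25
40 hosts -> /26 (62 usable): 192.168.195.128/26
Allocation: 192.168.194.0/24 (159 hosts, 254 usable); 192.168.195.0/25 (66 hosts, 126 usable); 192.168.195.128/26 (40 hosts, 62 usable)


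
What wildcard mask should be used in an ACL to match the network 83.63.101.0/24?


Subnet mask: 255.255.255.0
Wildcard = 255.255.255.255 - subnet mask
255 - 255 = 0
255 - 255 = 0
255 - 255 = 0
255 - 0 = 255
Wildcard: 0.0.0.255


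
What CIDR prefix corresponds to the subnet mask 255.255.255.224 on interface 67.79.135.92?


Binary: 11111111.11111111.11111111.11100000
Count leading 1s
Prefix: /27


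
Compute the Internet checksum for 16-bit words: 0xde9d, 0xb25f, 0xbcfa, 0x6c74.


Sum all words (with carry folding):
+ 0xde9d = 0xde9d
+ 0xb25f = 0x90fd
+ 0xbcfa = 0x4df8
+ 0x6c74 = 0xba6c
One's complement: ~0xba6c
Checksum = 0x4593


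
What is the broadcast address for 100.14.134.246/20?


Network: 100.14.128.0/20
Host bits = 12
Set all host bits to 1:
Broadcast: 100.14.143.255


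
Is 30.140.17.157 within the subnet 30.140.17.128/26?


Subnet network: 30.140.17.128
Test IP AND mask: 30.140.17.128
Yes, 30.140.17.157 is in 30.140.17.128/26


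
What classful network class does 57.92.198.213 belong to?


First octet: 57
Binary: 00111001
0xxxxxxx -> Class A (1-126)
Class A, default mask 255.0.0.0 (/8)


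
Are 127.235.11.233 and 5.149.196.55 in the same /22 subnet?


Mask: 255.255.252.0
127.235.11.233 AND mask = 127.235.8.0
5.149.196.55 AND mask = 5.149.196.0
No, different subnets (127.235.8.0 vs 5.149.196.0)


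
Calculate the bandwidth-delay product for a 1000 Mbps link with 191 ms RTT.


BDP = bandwidth * RTT
= 1000 Mbps * 191 ms
= 1000 * 1e6 * 191 / 1000 bits
= 191000000 bits
= 23875000 bytes
= 23315.4297 KB
BDP = 191000000 bits (23875000 bytes)


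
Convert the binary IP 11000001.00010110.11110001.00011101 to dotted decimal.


11000001 = 193
00010110 = 22
11110001 = 241
00011101 = 29
IP: 193.22.241.29


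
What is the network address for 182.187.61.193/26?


IP:   10110110.10111011.00111101.11000001
Mask: 11111111.11111111.11111111.11000000
AND operation:
Net:  10110110.10111011.00111101.11000000
Network: 182.187.61.192/26


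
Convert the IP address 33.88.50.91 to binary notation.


33 = 00100001
88 = 01011000
50 = 00110010
91 = 01011011
Binary: 00100001.01011000.00110010.01011011


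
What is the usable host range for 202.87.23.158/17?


Network: 202.87.0.0
Broadcast: 202.87.127.255
First usable = network + 1
Last usable = broadcast - 1
Range: 202.87.0.1 to 202.87.127.254


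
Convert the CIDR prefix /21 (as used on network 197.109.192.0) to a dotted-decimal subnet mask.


/21 means 21 network bits, 11 host bits
Binary: 11111111111111111111100000000000
Mask: 255.255.248.0


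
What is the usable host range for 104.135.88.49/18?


Network: 104.135.64.0
Broadcast: 104.135.127.255
First usable = network + 1
Last usable = broadcast - 1
Range: 104.135.64.1 to 104.135.127.254


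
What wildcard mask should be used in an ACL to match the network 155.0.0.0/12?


Subnet mask: 255.240.0.0
Wildcard = 255.255.255.255 - subnet mask
255 - 255 = 0
255 - 240 = 15
255 - 0 = 255
255 - 0 = 255
Wildcard: 0.15.255.255


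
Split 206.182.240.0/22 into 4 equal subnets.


New prefix = 22 + 2 = 24
Each subnet has 256 addresses
  206.182.240.0/24
  206.182.241.0/24
  206.182.242.0/24
  206.182.243.0/24
Subnets: 206.182.240.0/24, 206.182.241.0/24, 206.182.242.0/24, 206.182.243.0/24


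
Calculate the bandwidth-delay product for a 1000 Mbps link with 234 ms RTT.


BDP = bandwidth * RTT
= 1000 Mbps * 234 ms
= 1000 * 1e6 * 234 / 1000 bits
= 234000000 bits
= 29250000 bytes
= 28564.4531 KB
BDP = 234000000 bits (29250000 bytes)


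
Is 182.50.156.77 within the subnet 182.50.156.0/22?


Subnet network: 182.50.156.0
Test IP AND mask: 182.50.156.0
Yes, 182.50.156.77 is in 182.50.156.0/22


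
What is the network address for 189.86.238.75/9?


IP:   10111101.01010110.11101110.01001011
Mask: 11111111.10000000.00000000.00000000
AND operation:
Net:  10111101.00000000.00000000.00000000
Network: 189.0.0.0/9


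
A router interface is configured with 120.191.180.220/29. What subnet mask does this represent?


/29 means 29 network bits, 3 host bits
Binary: 11111111111111111111111111111000
Mask: 255.255.255.248


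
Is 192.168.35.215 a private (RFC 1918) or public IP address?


RFC 1918 private ranges:
  10.0.0.0/8 (10.0.0.0 - 10.255.255.255)
  172.16.0.0/12 (172.16.0.0 - 172.31.255.255)
  192.168.0.0/16 (192.168.0.0 - 192.168.255.255)
Private (in 192.168.0.0/16)


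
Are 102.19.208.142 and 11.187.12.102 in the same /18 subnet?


Mask: 255.255.192.0
102.19.208.142 AND mask = 102.19.192.0
11.187.12.102 AND mask = 11.187.0.0
No, different subnets (102.19.192.0 vs 11.187.0.0)


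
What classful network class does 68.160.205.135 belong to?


First octet: 68
Binary: 01000100
0xxxxxxx -> Class A (1-126)
Class A, default mask 255.0.0.0 (/8)


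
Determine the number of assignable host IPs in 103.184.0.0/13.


Host bits = 32 - 13 = 19
Total addresses = 2^19 = 524288
Usable = total - 2 (network and broadcast)
Usable hosts: 524286


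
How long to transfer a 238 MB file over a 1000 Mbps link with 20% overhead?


Effective throughput = 1000 * (1 - 20/100) = 800 Mbps
File size in Mb = 238 * 8 = 1904 Mb
Time = 1904 / 800
Time = 2.38 seconds


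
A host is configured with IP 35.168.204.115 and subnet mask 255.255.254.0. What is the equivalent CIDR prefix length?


Binary: 11111111.11111111.11111110.00000000
Count leading 1s
Prefix: /23


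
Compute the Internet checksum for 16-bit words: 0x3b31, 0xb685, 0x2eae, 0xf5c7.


Sum all words (with carry folding):
+ 0x3b31 = 0x3b31
+ 0xb685 = 0xf1b6
+ 0x2eae = 0x2065
+ 0xf5c7 = 0x162d
One's complement: ~0x162d
Checksum = 0xe9d2


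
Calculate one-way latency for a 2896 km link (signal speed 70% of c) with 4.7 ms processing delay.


Speed = 0.7 * 3e5 km/s = 210000 km/s
Propagation delay = 2896 / 210000 = 0.0138 s = 13.7905 ms
Processing delay = 4.7 ms
Total one-way latency = 18.4905 ms


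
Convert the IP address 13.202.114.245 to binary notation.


13 = 00001101
202 = 11001010
114 = 01110010
245 = 11110101
Binary: 00001101.11001010.01110010.11110101


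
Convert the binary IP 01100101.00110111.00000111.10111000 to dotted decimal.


01100101 = 101
00110111 = 55
00000111 = 7
10111000 = 184
IP: 101.55.7.184


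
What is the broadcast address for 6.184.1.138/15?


Network: 6.184.0.0/15
Host bits = 17
Set all host bits to 1:
Broadcast: 6.185.255.255


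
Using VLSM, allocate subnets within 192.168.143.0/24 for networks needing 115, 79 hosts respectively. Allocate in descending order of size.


115 hosts -> /25 (126 usable): 192.168.143.0/25
79 hosts -> /25 (126 usable): 192.168.143.128/25
Allocation: 192.168.143.0/25 (115 hosts, 126 usable); 192.168.143.128/25 (79 hosts, 126 usable)


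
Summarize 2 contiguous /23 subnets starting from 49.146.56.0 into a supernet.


Original prefix: /23
Number of subnets: 2 = 2^1
New prefix = 23 - 1 = 22
Supernet: 49.146.56.0/22


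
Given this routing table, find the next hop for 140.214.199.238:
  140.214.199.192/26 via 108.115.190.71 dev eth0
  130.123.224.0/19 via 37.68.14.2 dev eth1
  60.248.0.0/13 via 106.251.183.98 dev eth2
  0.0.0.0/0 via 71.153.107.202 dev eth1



Longest prefix match for 140.214.199.238:
  /26 140.214.199.192: MATCH
  /19 130.123.224.0: no
  /13 60.248.0.0: no
  /0 0.0.0.0: MATCH
Selected: next-hop 108.115.190.71 via eth0 (matched /26)


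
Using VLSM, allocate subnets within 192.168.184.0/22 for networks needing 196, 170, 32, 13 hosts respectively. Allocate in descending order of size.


196 hosts -> /24 (254 usable): 192.168.184.0/24
170 hosts -> /24 (254 usable): 192.168.185.0/24
32 hosts -> /26 (62 usable): 192.168.186.0/26
13 hosts -> /28 (14 usable): 192.168.186.64/28
Allocation: 192.168.184.0/24 (196 hosts, 254 usable); 192.168.185.0/24 (170 hosts, 254 usable); 192.168.186.0/26 (32 hosts, 62 usable); 192.168.186.64/28 (13 hosts, 14 usable)


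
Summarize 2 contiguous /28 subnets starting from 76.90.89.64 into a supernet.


Original prefix: /28
Number of subnets: 2 = 2^1
New prefix = 28 - 1 = 27
Supernet: 76.90.89.64/27


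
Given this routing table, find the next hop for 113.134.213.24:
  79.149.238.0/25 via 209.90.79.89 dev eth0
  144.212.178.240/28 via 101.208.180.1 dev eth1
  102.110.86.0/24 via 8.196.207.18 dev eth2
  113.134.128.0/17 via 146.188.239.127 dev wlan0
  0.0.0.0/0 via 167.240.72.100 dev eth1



Longest prefix match for 113.134.213.24:
  /25 79.149.238.0: no
  /28 144.212.178.240: no
  /24 102.110.86.0: no
  /17 113.134.128.0: MATCH
  /0 0.0.0.0: MATCH
Selected: next-hop 146.188.239.127 via wlan0 (matched /17)


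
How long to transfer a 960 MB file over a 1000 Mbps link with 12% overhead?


Effective throughput = 1000 * (1 - 12/100) = 880 Mbps
File size in Mb = 960 * 8 = 7680 Mb
Time = 7680 / 880
Time = 8.7273 seconds


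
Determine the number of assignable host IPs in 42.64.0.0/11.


Host bits = 32 - 11 = 21
Total addresses = 2^21 = 2097152
Usable = total - 2 (network and broadcast)
Usable hosts: 2097150


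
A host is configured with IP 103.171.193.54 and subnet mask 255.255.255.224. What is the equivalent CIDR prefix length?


Binary: 11111111.11111111.11111111.11100000
Count leading 1s
Prefix: /27


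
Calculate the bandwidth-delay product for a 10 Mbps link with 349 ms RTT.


BDP = bandwidth * RTT
= 10 Mbps * 349 ms
= 10 * 1e6 * 349 / 1000 bits
= 3490000 bits
= 436250 bytes
= 426.0254 KB
BDP = 3490000 bits (436250 bytes)


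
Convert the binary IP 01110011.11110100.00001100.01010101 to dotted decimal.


01110011 = 115
11110100 = 244
00001100 = 12
01010101 = 85
IP: 115.244.12.85


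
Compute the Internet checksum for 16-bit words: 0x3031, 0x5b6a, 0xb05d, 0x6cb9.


Sum all words (with carry folding):
+ 0x3031 = 0x3031
+ 0x5b6a = 0x8b9b
+ 0xb05d = 0x3bf9
+ 0x6cb9 = 0xa8b2
One's complement: ~0xa8b2
Checksum = 0x574d


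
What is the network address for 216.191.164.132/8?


IP:   11011000.10111111.10100100.10000100
Mask: 11111111.00000000.00000000.00000000
AND operation:
Net:  11011000.00000000.00000000.00000000
Network: 216.0.0.0/8


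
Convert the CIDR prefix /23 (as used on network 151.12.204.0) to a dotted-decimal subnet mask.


/23 means 23 network bits, 9 host bits
Binary: 11111111111111111111111000000000
Mask: 255.255.254.0


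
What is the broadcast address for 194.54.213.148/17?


Network: 194.54.128.0/17
Host bits = 15
Set all host bits to 1:
Broadcast: 194.54.255.255


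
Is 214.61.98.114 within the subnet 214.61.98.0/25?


Subnet network: 214.61.98.0
Test IP AND mask: 214.61.98.0
Yes, 214.61.98.114 is in 214.61.98.0/25


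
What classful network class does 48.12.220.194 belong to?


First octet: 48
Binary: 00110000
0xxxxxxx -> Class A (1-126)
Class A, default mask 255.0.0.0 (/8)


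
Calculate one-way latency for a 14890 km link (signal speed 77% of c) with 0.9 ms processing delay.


Speed = 0.77 * 3e5 km/s = 231000 km/s
Propagation delay = 14890 / 231000 = 0.0645 s = 64.4589 ms
Processing delay = 0.9 ms
Total one-way latency = 65.3589 ms


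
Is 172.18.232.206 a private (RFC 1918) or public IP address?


RFC 1918 private ranges:
  10.0.0.0/8 (10.0.0.0 - 10.255.255.255)
  172.16.0.0/12 (172.16.0.0 - 172.31.255.255)
  192.168.0.0/16 (192.168.0.0 - 192.168.255.255)
Private (in 172.16.0.0/12)


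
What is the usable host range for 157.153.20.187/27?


Network: 157.153.20.160
Broadcast: 157.153.20.191
First usable = network + 1
Last usable = broadcast - 1
Range: 157.153.20.161 to 157.153.20.190


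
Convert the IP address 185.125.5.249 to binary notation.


185 = 10111001
125 = 01111101
5 = 00000101
249 = 11111001
Binary: 10111001.01111101.00000101.11111001


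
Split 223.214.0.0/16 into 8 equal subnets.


New prefix = 16 + 3 = 19
Each subnet has 8192 addresses
  223.214.0.0/19
  223.214.32.0/19
  223.214.64.0/19
  223.214.96.0/19
  223.214.128.0/19
  223.214.160.0/19
  223.214.192.0/19
  223.214.224.0/19
Subnets: 223.214.0.0/19, 223.214.32.0/19, 223.214.64.0/19, 223.214.96.0/19, 223.214.128.0/19, 223.214.160.0/19, 223.214.192.0/19, 223.214.224.0/19


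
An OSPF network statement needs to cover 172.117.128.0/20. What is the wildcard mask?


Subnet mask: 255.255.240.0
Wildcard = 255.255.255.255 - subnet mask
255 - 255 = 0
255 - 255 = 0
255 - 240 = 15
255 - 0 = 255
Wildcard: 0.0.15.255


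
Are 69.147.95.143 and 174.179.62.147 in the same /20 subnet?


Mask: 255.255.240.0
69.147.95.143 AND mask = 69.147.80.0
174.179.62.147 AND mask = 174.179.48.0
No, different subnets (69.147.80.0 vs 174.179.48.0)


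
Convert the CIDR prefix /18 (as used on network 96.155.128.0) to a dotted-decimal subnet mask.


/18 means 18 network bits, 14 host bits
Binary: 11111111111111111100000000000000
Mask: 255.255.192.0


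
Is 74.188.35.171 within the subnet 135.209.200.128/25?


Subnet network: 135.209.200.128
Test IP AND mask: 74.188.35.128
No, 74.188.35.171 is not in 135.209.200.128/25


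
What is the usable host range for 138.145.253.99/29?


Network: 138.145.253.96
Broadcast: 138.145.253.103
First usable = network + 1
Last usable = broadcast - 1
Range: 138.145.253.97 to 138.145.253.102


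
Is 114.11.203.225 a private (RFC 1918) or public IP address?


RFC 1918 private ranges:
  10.0.0.0/8 (10.0.0.0 - 10.255.255.255)
  172.16.0.0/12 (172.16.0.0 - 172.31.255.255)
  192.168.0.0/16 (192.168.0.0 - 192.168.255.255)
Public (not in any RFC 1918 range)


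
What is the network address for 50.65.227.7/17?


IP:   00110010.01000001.11100011.00000111
Mask: 11111111.11111111.10000000.00000000
AND operation:
Net:  00110010.01000001.10000000.00000000
Network: 50.65.128.0/17


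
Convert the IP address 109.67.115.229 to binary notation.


109 = 01101101
67 = 01000011
115 = 01110011
229 = 11100101
Binary: 01101101.01000011.01110011.11100101


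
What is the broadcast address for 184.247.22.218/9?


Network: 184.128.0.0/9
Host bits = 23
Set all host bits to 1:
Broadcast: 184.255.255.255


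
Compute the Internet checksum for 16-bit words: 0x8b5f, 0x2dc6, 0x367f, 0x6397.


Sum all words (with carry folding):
+ 0x8b5f = 0x8b5f
+ 0x2dc6 = 0xb925
+ 0x367f = 0xefa4
+ 0x6397 = 0x533c
One's complement: ~0x533c
Checksum = 0xacc3


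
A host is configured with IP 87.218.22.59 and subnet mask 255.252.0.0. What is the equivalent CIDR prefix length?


Binary: 11111111.11111100.00000000.00000000
Count leading 1s
Prefix: /14


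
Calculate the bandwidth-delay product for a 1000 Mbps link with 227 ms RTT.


BDP = bandwidth * RTT
= 1000 Mbps * 227 ms
= 1000 * 1e6 * 227 / 1000 bits
= 227000000 bits
= 28375000 bytes
= 27709.9609 KB
BDP = 227000000 bits (28375000 bytes)


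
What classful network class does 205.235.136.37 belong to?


First octet: 205
Binary: 11001101
110xxxxx -> Class C (192-223)
Class C, default mask 255.255.255.0 (/24)


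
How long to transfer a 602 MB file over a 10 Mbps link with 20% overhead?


Effective throughput = 10 * (1 - 20/100) = 8 Mbps
File size in Mb = 602 * 8 = 4816 Mb
Time = 4816 / 8
Time = 602 seconds


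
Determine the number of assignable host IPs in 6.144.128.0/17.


Host bits = 32 - 17 = 15
Total addresses = 2^15 = 32768
Usable = total - 2 (network and broadcast)
Usable hosts: 32766


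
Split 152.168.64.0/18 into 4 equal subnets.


New prefix = 18 + 2 = 20
Each subnet has 4096 addresses
  152.168.64.0/20
  152.168.80.0/20
  152.168.96.0/20
  152.168.112.0/20
Subnets: 152.168.64.0/20, 152.168.80.0/20, 152.168.96.0/20, 152.168.112.0/20


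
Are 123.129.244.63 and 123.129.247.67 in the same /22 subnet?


Mask: 255.255.252.0
123.129.244.63 AND mask = 123.129.244.0
123.129.247.67 AND mask = 123.129.244.0
Yes, same subnet (123.129.244.0)


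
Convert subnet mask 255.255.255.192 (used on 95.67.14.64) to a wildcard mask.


Subnet mask: 255.255.255.192
Wildcard = 255.255.255.255 - subnet mask
255 - 255 = 0
255 - 255 = 0
255 - 255 = 0
255 - 192 = 63
Wildcard: 0.0.0.63


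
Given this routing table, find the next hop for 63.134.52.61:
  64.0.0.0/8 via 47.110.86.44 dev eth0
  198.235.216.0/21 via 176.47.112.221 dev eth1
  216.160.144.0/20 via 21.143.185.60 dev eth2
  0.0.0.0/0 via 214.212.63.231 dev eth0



Longest prefix match for 63.134.52.61:
  /8 64.0.0.0: no
  /21 198.235.216.0: no
  /20 216.160.144.0: no
  /0 0.0.0.0: MATCH
Selected: next-hop 214.212.63.231 via eth0 (matched /0)


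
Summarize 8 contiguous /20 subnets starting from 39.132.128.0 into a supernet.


Original prefix: /20
Number of subnets: 8 = 2^3
New prefix = 20 - 3 = 17
Supernet: 39.132.128.0/17


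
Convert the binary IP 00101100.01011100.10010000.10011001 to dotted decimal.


00101100 = 44
01011100 = 92
10010000 = 144
10011001 = 153
IP: 44.92.144.153


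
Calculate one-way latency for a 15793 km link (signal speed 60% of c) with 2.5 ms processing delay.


Speed = 0.6 * 3e5 km/s = 180000 km/s
Propagation delay = 15793 / 180000 = 0.0877 s = 87.7389 ms
Processing delay = 2.5 ms
Total one-way latency = 90.2389 ms


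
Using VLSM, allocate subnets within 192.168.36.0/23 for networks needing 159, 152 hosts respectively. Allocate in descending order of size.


159 hosts -> /24 (254 usable): 192.168.36.0/24
152 hosts -> /24 (254 usable): 192.168.37.0/24
Allocation: 192.168.36.0/24 (159 hosts, 254 usable); 192.168.37.0/24 (152 hosts, 254 usable)


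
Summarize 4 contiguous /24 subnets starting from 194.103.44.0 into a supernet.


Original prefix: /24
Number of subnets: 4 = 2^2
New prefix = 24 - 2 = 22
Supernet: 194.103.44.0/22
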